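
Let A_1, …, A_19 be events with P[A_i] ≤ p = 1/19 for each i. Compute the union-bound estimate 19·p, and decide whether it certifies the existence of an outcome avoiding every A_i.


Union bound: P[∪_{i=1}^{19} A_i] ≤ Σ_i P[A_i] ≤ 19·p = 19·(1/19) = 1.
Numerically: 1 ≈ 1.000.
Is 1 < 1? NO.
Since the bound 1 is ≥ 1, the union bound is uninformative here; it does NOT by itself certify existence.

19·p = 1 ≈ 1.000; existence NOT certified by the union bound.


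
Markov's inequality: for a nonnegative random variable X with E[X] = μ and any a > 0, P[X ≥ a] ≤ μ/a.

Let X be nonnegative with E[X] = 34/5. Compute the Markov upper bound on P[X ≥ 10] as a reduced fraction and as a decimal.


μ = E[X] = 34/5, a = 10.
Markov: P[X ≥ 10] ≤ μ/a = (34/5)/10 = 17/25.
Numerically: ≈ 0.680.
(Since a = 10 > μ = 6.800, the bound 17/25 is < 1 and informative.)

P[X ≥ 10] ≤ 17/25 ≈ 0.680.


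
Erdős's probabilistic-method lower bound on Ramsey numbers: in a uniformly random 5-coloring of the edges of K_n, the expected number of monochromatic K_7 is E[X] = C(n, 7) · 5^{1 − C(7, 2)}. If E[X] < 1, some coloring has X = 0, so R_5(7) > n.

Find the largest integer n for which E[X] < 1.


We need C(n, 7) · 5^{1 − 21} < 1, i.e. C(n, 7) < 5^{21 − 1} = 95367431640625.
Check values of n near the boundary:
  n = 333: C(333, 7) = 84549532139028; 84549532139028 < 95367431640625? YES
  n = 334: C(334, 7) = 86359460961576; 86359460961576 < 95367431640625? YES
  n = 335: C(335, 7) = 88202498238195; 88202498238195 < 95367431640625? YES
  n = 336: C(336, 7) = 90079147136880; 90079147136880 < 95367431640625? YES
  n = 337: C(337, 7) = 91989916924632; 91989916924632 < 95367431640625? YES
  n = 338: C(338, 7) = 93935323022736; 93935323022736 < 95367431640625? YES
  n = 339: C(339, 7) = 95915887062372; 95915887062372 < 95367431640625? NO
The largest n with C(n, 7) < 95367431640625 is n = 338 (where E[X] = 93935323022736/95367431640625 ≈ 0.9850). Hence R_5(7) > 338, i.e. R_5(7) ≥ 339.

Largest n = 338; hence R_5(7) > 338.


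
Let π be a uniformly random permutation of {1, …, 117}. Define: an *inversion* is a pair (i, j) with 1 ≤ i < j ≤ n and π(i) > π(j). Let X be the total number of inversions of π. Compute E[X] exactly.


Write X = Σ X_I over the C(117, 2) = 6786 pairs i < j, with X_I the indicator of one inversion.
There are 6786 indicators.
For each fixed pair i < j, the values π(i) and π(j) are two distinct elements of {1, …, 117} in uniformly random order; by symmetry P[π(i) > π(j)] = 1/2.
By linearity: E[X] = 6786 · (1/2) = C(117, 2) · (1/2) = 6786/2 = 3393 ≈ 3393.0000.

E[X] = 3393 = 3393.0000.


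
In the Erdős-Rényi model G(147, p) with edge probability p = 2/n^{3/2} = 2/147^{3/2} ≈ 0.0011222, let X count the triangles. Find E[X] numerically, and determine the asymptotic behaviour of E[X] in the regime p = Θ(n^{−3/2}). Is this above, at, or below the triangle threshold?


Number of potential triangles: C(147, 3) = 518665.
Each occurs with probability p³ ≈ (0.0011222)³ ≈ 1.4130645e-09.
By linearity: E[X] = C(147, 3)·p³ ≈ 518665 · 1.4130645e-09 ≈ 0.00073.
Since α = 3/2 > 1, p = c/n^{3/2} = o(1/n) is below the triangle threshold p ~ 1/n. Asymptotically E[X] ~ (c³/6)·n^{3(1−α)} = (2³/6)·n^{-1.5} → 0, so by Markov's inequality G has no triangles w.h.p.

E[X] ≈ 0.00073; in regime p = Θ(1/n^{3/2}) E[X] tends to 0 (below the triangle threshold p ~ 1/n).


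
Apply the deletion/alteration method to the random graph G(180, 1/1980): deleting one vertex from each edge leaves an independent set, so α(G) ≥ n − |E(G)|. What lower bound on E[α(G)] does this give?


E[|E(G)|] = C(180, 2)·p = 16110 · (1/1980) = 179/22.
E[α(G)] ≥ n − E[|E(G)|] = 180 − 179/22 = 3781/22.
Numerically: ≈ 171.86364.
(This is only a lower bound; the true E[α(G)] may be larger.)

E[α(G)] ≥ 3781/22 ≈ 171.86364.


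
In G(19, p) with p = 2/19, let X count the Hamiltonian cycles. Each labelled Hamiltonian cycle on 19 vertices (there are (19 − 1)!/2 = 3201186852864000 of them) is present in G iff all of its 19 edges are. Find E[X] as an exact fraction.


K_19 has (19 − 1)!/2 = 3201186852864000 labelled Hamiltonian cycles.
For each such Hamiltonian cycle H, let X_H = 1 if all 19 edges of H are present in G. Then P[X_H = 1] = p^{19} = (2/19)^{19} = 524288/1978419655660313589123979.
By linearity of expectation: E[X] = Σ_H E[X_H] = 3201186852864000 · p^{19} = 3201186852864000 · 524288/1978419655660313589123979 = 1678343852714360832000/1978419655660313589123979.
Numerically: E[X] ≈ 0.000848326.

E[X] = 3201186852864000 · (2/19)^{19} = 1678343852714360832000/1978419655660313589123979 ≈ 0.000848326.


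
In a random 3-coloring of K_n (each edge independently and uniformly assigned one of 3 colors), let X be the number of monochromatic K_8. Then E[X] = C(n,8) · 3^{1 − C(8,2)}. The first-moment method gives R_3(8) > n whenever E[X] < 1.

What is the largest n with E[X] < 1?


We need C(n, 8) · 3^{1 − 28} < 1, i.e. C(n, 8) < 3^{28 − 1} = 7625597484987.
Check values of n near the boundary:
  n = 150: C(150, 8) = 5257211409450; 5257211409450 < 7625597484987? YES
  n = 151: C(151, 8) = 5551321138650; 5551321138650 < 7625597484987? YES
  n = 152: C(152, 8) = 5859727868575; 5859727868575 < 7625597484987? YES
  n = 153: C(153, 8) = 6183023199255; 6183023199255 < 7625597484987? YES
  n = 154: C(154, 8) = 6521818990995; 6521818990995 < 7625597484987? YES
  n = 155: C(155, 8) = 6876747915675; 6876747915675 < 7625597484987? YES
  n = 156: C(156, 8) = 7248464019225; 7248464019225 < 7625597484987? YES
  n = 157: C(157, 8) = 7637643295425; 7637643295425 < 7625597484987? NO
  n = 158: C(158, 8) = 8044984271181; 8044984271181 < 7625597484987? NO
  n = 159: C(159, 8) = 8471208603429; 8471208603429 < 7625597484987? NO
The largest n with C(n, 8) < 7625597484987 is n = 156 (where E[X] = 805384891025/847288609443 ≈ 0.950544). Hence R_3(8) > 156, i.e. R_3(8) ≥ 157.

Largest n = 156; hence R_3(8) > 156.


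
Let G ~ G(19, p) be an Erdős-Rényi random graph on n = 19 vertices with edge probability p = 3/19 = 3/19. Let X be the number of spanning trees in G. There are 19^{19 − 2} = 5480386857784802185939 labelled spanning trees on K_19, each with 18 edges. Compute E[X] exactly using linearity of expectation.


K_19 has 19^{19 − 2} = 5480386857784802185939 labelled spanning trees.
For each such spanning tree H, let X_H = 1 if all 18 edges of H are present in G. Then P[X_H = 1] = p^{18} = (3/19)^{18} = 387420489/104127350297911241532841.
By linearity of expectation: E[X] = Σ_H E[X_H] = 5480386857784802185939 · p^{18} = 5480386857784802185939 · 387420489/104127350297911241532841 = 387420489/19.
Numerically: E[X] ≈ 2.03906e+07.

E[X] = 5480386857784802185939 · (3/19)^{18} = 387420489/19 ≈ 2.03906e+07.


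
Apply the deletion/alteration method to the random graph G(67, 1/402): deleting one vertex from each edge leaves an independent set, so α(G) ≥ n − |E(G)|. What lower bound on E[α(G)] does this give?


E[|E(G)|] = C(67, 2)·p = 2211 · (1/402) = 11/2.
E[α(G)] ≥ n − E[|E(G)|] = 67 − 11/2 = 123/2.
Numerically: ≈ 61.500000.
(This is only a lower bound; the true E[α(G)] may be larger.)

E[α(G)] ≥ 123/2 ≈ 61.500000.


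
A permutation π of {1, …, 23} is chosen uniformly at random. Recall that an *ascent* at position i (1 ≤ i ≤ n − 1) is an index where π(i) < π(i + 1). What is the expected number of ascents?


Write X = Σ X_I over i = 1, …, 22, with X_I the indicator of one ascent.
There are 22 indicators.
For each fixed i, the pair (π(i), π(i+1)) is a uniformly random ordered pair of distinct values from {1, …, 23}; by symmetry P[π(i) < π(i+1)] = 1/2.
By linearity: E[X] = 22 · (1/2) = (23 − 1) · (1/2) = 11 ≈ 11.0000.

E[X] = 11 = 11.0000.


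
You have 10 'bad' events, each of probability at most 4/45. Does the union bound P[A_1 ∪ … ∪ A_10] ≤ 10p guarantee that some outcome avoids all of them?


Union bound: P[∪_{i=1}^{10} A_i] ≤ Σ_i P[A_i] ≤ 10·p = 10·(4/45) = 8/9.
Numerically: 8/9 ≈ 0.889.
Is 8/9 < 1? YES.
Since P[∪ A_i] ≤ 8/9 < 1, the complement has P[∩ A_i^c] ≥ 1 − 8/9 = 1/9 > 0, so some outcome avoids every A_i.

10·p = 8/9 ≈ 0.889; existence CERTIFIED by the union bound.


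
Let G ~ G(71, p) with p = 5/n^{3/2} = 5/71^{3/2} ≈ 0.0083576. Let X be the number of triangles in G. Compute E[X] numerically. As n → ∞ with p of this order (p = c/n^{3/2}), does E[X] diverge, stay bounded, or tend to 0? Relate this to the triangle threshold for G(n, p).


Number of potential triangles: C(71, 3) = 57155.
Each occurs with probability p³ ≈ (0.0083576)³ ≈ 5.8377762e-07.
By linearity: E[X] = C(71, 3)·p³ ≈ 57155 · 5.8377762e-07 ≈ 0.03337.
Since α = 3/2 > 1, p = c/n^{3/2} = o(1/n) is below the triangle threshold p ~ 1/n. Asymptotically E[X] ~ (c³/6)·n^{3(1−α)} = (5³/6)·n^{-1.5} → 0, so by Markov's inequality G has no triangles w.h.p.

E[X] ≈ 0.03337; in regime p = Θ(1/n^{3/2}) E[X] tends to 0 (below the triangle threshold p ~ 1/n).


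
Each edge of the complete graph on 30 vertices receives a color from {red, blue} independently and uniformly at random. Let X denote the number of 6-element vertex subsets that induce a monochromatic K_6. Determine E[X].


Let X = Σ_S X_S over the C(30, 6) = 593775 subsets S of size 6, where X_S = 1 if the K_6 on S is monochromatic.
For a fixed S, the K_6 on S has C(6, 2) = 15 edges. P[all 15 edges red] = (1/2)^15, and likewise for blue, so P[monochromatic] = 2·(1/2)^15 = 2^{1 − 15} = 1/16384.
By linearity of expectation: E[X] = C(30, 6) · 2^{1 − 15} = 593775 · 1/16384 = 593775/16384.
Numerically: E[X] ≈ 36.24115.

E[X] = C(30,6)·2^(1−C(6,2)) = 593775/16384 ≈ 36.24115.


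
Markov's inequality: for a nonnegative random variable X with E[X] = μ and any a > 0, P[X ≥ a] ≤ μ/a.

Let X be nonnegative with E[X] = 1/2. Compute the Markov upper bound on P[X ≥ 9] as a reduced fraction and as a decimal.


μ = E[X] = 1/2, a = 9.
Markov: P[X ≥ 9] ≤ μ/a = (1/2)/9 = 1/18.
Numerically: ≈ 0.0556.
(Since a = 9 > μ = 0.5000, the bound 1/18 is < 1 and informative.)

P[X ≥ 9] ≤ 1/18 ≈ 0.0556.


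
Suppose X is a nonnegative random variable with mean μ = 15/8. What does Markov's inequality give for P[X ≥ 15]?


μ = E[X] = 15/8, a = 15.
Markov: P[X ≥ 15] ≤ μ/a = (15/8)/15 = 1/8.
Numerically: ≈ 0.125.
(Since a = 15 > μ = 1.875, the bound 1/8 is < 1 and informative.)

P[X ≥ 15] ≤ 1/8 ≈ 0.125.


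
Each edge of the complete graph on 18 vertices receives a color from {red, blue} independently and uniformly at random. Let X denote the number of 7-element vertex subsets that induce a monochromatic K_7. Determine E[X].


Let X = Σ_S X_S over the C(18, 7) = 31824 subsets S of size 7, where X_S = 1 if the K_7 on S is monochromatic.
For a fixed S, the K_7 on S has C(7, 2) = 21 edges. P[all 21 edges red] = (1/2)^21, and likewise for blue, so P[monochromatic] = 2·(1/2)^21 = 2^{1 − 21} = 1/1048576.
By linearity of expectation: E[X] = C(18, 7) · 2^{1 − 21} = 31824 · 1/1048576 = 1989/65536.
Numerically: E[X] ≈ 0.03035.

E[X] = C(18,7)·2^(1−C(7,2)) = 1989/65536 ≈ 0.03035.


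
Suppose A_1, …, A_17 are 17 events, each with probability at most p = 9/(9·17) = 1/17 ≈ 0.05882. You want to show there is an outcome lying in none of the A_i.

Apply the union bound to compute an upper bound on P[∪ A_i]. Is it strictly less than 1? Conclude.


Union bound: P[∪_{i=1}^{17} A_i] ≤ Σ_i P[A_i] ≤ 17·p = 17·(1/17) = 1.
Numerically: 1 ≈ 1.00000.
Is 1 < 1? NO.
Since the bound 1 is ≥ 1, the union bound is uninformative here; it does NOT by itself certify existence.

17·p = 1 ≈ 1.00000; existence NOT certified by the union bound.


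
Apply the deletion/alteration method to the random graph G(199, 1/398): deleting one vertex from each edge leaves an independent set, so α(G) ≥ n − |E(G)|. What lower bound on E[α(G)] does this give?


E[|E(G)|] = C(199, 2)·p = 19701 · (1/398) = 99/2.
E[α(G)] ≥ n − E[|E(G)|] = 199 − 99/2 = 299/2.
Numerically: ≈ 149.500000.
(This is only a lower bound; the true E[α(G)] may be larger.)

E[α(G)] ≥ 299/2 ≈ 149.500000.


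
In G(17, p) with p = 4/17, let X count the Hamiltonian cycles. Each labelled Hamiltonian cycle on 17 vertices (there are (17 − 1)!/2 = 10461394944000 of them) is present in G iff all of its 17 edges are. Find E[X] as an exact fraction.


K_17 has (17 − 1)!/2 = 10461394944000 labelled Hamiltonian cycles.
For each such Hamiltonian cycle H, let X_H = 1 if all 17 edges of H are present in G. Then P[X_H = 1] = p^{17} = (4/17)^{17} = 17179869184/827240261886336764177.
By linearity of expectation: E[X] = Σ_H E[X_H] = 10461394944000 · p^{17} = 10461394944000 · 17179869184/827240261886336764177 = 179725396620079005696000/827240261886336764177.
Numerically: E[X] ≈ 217.

E[X] = 10461394944000 · (4/17)^{17} = 179725396620079005696000/827240261886336764177 ≈ 217.


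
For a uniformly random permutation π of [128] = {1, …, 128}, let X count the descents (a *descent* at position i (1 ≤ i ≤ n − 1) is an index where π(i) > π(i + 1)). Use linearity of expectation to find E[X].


Write X = Σ X_I over i = 1, …, 127, with X_I the indicator of one descent.
There are 127 indicators.
For each fixed i, the pair (π(i), π(i+1)) is a uniformly random ordered pair of distinct values from {1, …, 128}; by symmetry P[π(i) > π(i+1)] = 1/2.
By linearity: E[X] = 127 · (1/2) = (128 − 1) · (1/2) = 127/2 ≈ 63.500000.

E[X] = 127/2 = 63.500000.


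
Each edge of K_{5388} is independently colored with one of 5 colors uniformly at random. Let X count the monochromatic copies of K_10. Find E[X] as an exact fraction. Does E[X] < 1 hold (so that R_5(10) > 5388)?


E[X] = C(5388, 10) · 5^{1 − 45} = 5634865093375880654852250419586 · 5^{−44} = 5634865093375880654852250419586/5684341886080801486968994140625.
As a reduced fraction: E[X] = 5634865093375880654852250419586/5684341886080801486968994140625 ≈ 0.99130.
Is E[X] < 1? YES.
Since E[X] < 1, there exists a 5-coloring of K_{5388} with no monochromatic K_10; hence R_5(10) > 5388.

E[X] = 5634865093375880654852250419586/5684341886080801486968994140625 ≈ 0.99130; E[X] < 1, so R_5(10) > 5388.


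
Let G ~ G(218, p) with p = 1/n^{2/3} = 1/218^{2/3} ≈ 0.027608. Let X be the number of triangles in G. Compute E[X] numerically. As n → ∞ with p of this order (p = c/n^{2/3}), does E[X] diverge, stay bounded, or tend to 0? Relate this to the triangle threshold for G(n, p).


Number of potential triangles: C(218, 3) = 1703016.
Each occurs with probability p³ ≈ (0.027608)³ ≈ 2.1042000e-05.
By linearity: E[X] = C(218, 3)·p³ ≈ 1703016 · 2.1042000e-05 ≈ 35.83486.
Since α = 2/3 < 1, p = c/n^{2/3} ≫ 1/n is above the triangle threshold p ~ 1/n. Asymptotically E[X] ~ (c³/6)·n^{3(1−α)} = (1³/6)·n^{1} → ∞; triangles are abundant w.h.p.

E[X] ≈ 35.83486; in regime p = Θ(1/n^{2/3}) E[X] diverges (above the triangle threshold p ~ 1/n).


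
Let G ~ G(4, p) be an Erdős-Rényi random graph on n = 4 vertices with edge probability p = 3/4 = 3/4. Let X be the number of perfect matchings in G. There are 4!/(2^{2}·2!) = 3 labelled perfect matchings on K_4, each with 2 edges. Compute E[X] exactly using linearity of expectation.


K_4 has 4!/(2^{2}·2!) = 3 labelled perfect matchings.
For each such perfect matching H, let X_H = 1 if all 2 edges of H are present in G. Then P[X_H = 1] = p^{2} = (3/4)^{2} = 9/16.
By linearity: E[X] = Σ_H E[X_H] = 3 · p^{2} = 3 · 9/16 = 27/16.
Numerically: E[X] ≈ 1.69.

E[X] = 3 · (3/4)^{2} = 27/16 ≈ 1.69.


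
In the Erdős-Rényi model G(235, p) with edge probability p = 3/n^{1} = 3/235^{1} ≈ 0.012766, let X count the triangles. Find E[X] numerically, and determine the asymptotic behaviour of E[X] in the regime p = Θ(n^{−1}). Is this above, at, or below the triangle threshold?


Number of potential triangles: C(235, 3) = 2135445.
Each occurs with probability p³ ≈ (0.012766)³ ≈ 2.0804639e-06.
By linearity: E[X] = C(235, 3)·p³ ≈ 2135445 · 2.0804639e-06 ≈ 4.44272.
Here α = 1, so p = 3/n is exactly at the triangle threshold p ~ 1/n. Asymptotically E[X] → c³/6 = 3³/6 = 9/2 ≈ 4.50000, a bounded constant. In this regime the triangle count is asymptotically Poisson(c³/6).

E[X] ≈ 4.44272; in regime p = Θ(1/n^{1}) E[X] stays bounded (at the triangle threshold p ~ 1/n).


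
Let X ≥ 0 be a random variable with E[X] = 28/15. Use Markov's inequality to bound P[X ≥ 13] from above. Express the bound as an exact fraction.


μ = E[X] = 28/15, a = 13.
Markov: P[X ≥ 13] ≤ μ/a = (28/15)/13 = 28/195.
Numerically: ≈ 0.14359.
(Since a = 13 > μ = 1.86667, the bound 28/195 is < 1 and informative.)

P[X ≥ 13] ≤ 28/195 ≈ 0.14359.


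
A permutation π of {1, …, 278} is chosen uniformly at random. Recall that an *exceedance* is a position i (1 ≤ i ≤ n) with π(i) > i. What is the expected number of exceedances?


Write X = Σ_{i=1}^{278} X_i, where X_i = 1_{π(i) > i}.
For each fixed i, π(i) is uniform over {1, …, 278} (marginal of a uniform permutation), so P[π(i) > i] = (n − i)/n. Summing: Σ_{i=1}^{278} (n − i)/n = (0 + 1 + … + 277)/278 = 278(278 − 1)/(2·278) = (278 − 1)/2.
Hence E[X] = Σ_{i=1}^{278} (278 − i)/278 = 277/2 ≈ 138.5000.

E[X] = 277/2 = 138.5000.


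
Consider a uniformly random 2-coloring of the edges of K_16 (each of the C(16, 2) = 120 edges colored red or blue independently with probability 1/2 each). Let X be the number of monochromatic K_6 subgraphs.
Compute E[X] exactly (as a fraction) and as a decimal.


Let X = Σ_S X_S over the C(16, 6) = 8008 subsets S of size 6, where X_S = 1 if the K_6 on S is monochromatic.
For a fixed S, the K_6 on S has C(6, 2) = 15 edges. P[all 15 edges red] = (1/2)^15, and likewise for blue, so P[monochromatic] = 2·(1/2)^15 = 2^{1 − 15} = 1/16384.
By linearity: E[X] = C(16, 6) · 2^{1 − 15} = 8008 · 1/16384 = 1001/2048.
Numerically: E[X] ≈ 0.489.

E[X] = C(16,6)·2^(1−C(6,2)) = 1001/2048 ≈ 0.489.


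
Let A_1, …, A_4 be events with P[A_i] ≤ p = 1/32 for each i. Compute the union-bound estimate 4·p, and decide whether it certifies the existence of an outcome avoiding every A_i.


Union bound: P[∪_{i=1}^{4} A_i] ≤ Σ_i P[A_i] ≤ 4·p = 4·(1/32) = 1/8.
Numerically: 1/8 ≈ 0.12500.
Is 1/8 < 1? YES.
Since P[∪ A_i] ≤ 1/8 < 1, the complement has P[∩ A_i^c] ≥ 1 − 1/8 = 7/8 > 0, so some outcome avoids every A_i.

4·p = 1/8 ≈ 0.12500; existence CERTIFIED by the union bound.


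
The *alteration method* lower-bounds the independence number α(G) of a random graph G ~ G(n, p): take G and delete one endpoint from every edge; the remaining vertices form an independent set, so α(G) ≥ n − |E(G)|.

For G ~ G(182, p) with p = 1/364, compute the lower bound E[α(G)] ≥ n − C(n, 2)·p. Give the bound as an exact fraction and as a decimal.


E[|E(G)|] = C(182, 2)·p = 16471 · (1/364) = 181/4.
E[α(G)] ≥ n − E[|E(G)|] = 182 − 181/4 = 547/4.
Numerically: ≈ 136.7500.
(This is only a lower bound; the true E[α(G)] may be larger.)

E[α(G)] ≥ 547/4 ≈ 136.7500.


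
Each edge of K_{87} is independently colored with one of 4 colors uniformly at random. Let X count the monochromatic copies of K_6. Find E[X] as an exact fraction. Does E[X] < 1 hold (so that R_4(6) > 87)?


E[X] = C(87, 6) · 4^{1 − 15} = 504981379 · 4^{−14} = 504981379/268435456.
As a reduced fraction: E[X] = 504981379/268435456 ≈ 1.88120.
Is E[X] < 1? NO.
Since E[X] ≥ 1, the first-moment bound is inconclusive at n = 87; it does NOT by itself certify R_4(6) > 87.

E[X] = 504981379/268435456 ≈ 1.88120; E[X] ≥ 1; first-moment method inconclusive here.


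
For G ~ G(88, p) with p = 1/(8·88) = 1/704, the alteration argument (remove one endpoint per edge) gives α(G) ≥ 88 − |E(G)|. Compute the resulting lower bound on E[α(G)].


E[|E(G)|] = C(88, 2)·p = 3828 · (1/704) = 87/16.
E[α(G)] ≥ n − E[|E(G)|] = 88 − 87/16 = 1321/16.
Numerically: ≈ 82.562.
(This is only a lower bound; the true E[α(G)] may be larger.)

E[α(G)] ≥ 1321/16 ≈ 82.562.


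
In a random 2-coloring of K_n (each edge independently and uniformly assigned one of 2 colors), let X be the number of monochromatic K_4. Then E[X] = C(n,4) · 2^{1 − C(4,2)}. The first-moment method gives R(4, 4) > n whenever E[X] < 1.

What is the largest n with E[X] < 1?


We need C(n, 4) · 2^{1 − 6} < 1, i.e. C(n, 4) < 2^{6 − 1} = 32.
Check values of n near the boundary:
  n = 4: C(4, 4) = 1; 1 < 32? YES
  n = 5: C(5, 4) = 5; 5 < 32? YES
  n = 6: C(6, 4) = 15; 15 < 32? YES
  n = 7: C(7, 4) = 35; 35 < 32? NO
  n = 8: C(8, 4) = 70; 70 < 32? NO
The largest n with C(n, 4) < 32 is n = 6 (where E[X] = 15/32 ≈ 0.4687500). Hence R(4, 4) > 6, i.e. R(4, 4) ≥ 7.

Largest n = 6; hence R(4, 4) > 6.


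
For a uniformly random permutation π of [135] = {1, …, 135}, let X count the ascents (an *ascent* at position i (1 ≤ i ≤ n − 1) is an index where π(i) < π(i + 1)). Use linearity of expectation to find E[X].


Write X = Σ X_I over i = 1, …, 134, with X_I the indicator of one ascent.
There are 134 indicators.
For each fixed i, the pair (π(i), π(i+1)) is a uniformly random ordered pair of distinct values from {1, …, 135}; by symmetry P[π(i) < π(i+1)] = 1/2.
By linearity: E[X] = 134 · (1/2) = (135 − 1) · (1/2) = 67 ≈ 67.0000.

E[X] = 67 = 67.0000.


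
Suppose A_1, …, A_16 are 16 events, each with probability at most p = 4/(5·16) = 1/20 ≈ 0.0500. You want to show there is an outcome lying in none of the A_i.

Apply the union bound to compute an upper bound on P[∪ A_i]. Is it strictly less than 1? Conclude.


Union bound: P[∪_{i=1}^{16} A_i] ≤ Σ_i P[A_i] ≤ 16·p = 16·(1/20) = 4/5.
Numerically: 4/5 ≈ 0.8000.
Is 4/5 < 1? YES.
Since P[∪ A_i] ≤ 4/5 < 1, the complement has P[∩ A_i^c] ≥ 1 − 4/5 = 1/5 > 0, so some outcome avoids every A_i.

16·p = 4/5 ≈ 0.8000; existence CERTIFIED by the union bound.


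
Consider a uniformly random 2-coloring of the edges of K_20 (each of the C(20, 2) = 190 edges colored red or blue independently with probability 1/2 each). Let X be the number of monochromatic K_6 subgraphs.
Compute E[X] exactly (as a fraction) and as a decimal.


Let X = Σ_S X_S over the C(20, 6) = 38760 subsets S of size 6, where X_S = 1 if the K_6 on S is monochromatic.
For a fixed S, the K_6 on S has C(6, 2) = 15 edges. P[all 15 edges red] = (1/2)^15, and likewise for blue, so P[monochromatic] = 2·(1/2)^15 = 2^{1 − 15} = 1/16384.
By linearity: E[X] = C(20, 6) · 2^{1 − 15} = 38760 · 1/16384 = 4845/2048.
Numerically: E[X] ≈ 2.365723.

E[X] = C(20,6)·2^(1−C(6,2)) = 4845/2048 ≈ 2.365723.


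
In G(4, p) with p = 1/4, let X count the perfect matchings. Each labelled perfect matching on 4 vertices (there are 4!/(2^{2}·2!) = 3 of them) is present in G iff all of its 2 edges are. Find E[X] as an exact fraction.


K_4 has 4!/(2^{2}·2!) = 3 labelled perfect matchings.
For each such perfect matching H, let X_H = 1 if all 2 edges of H are present in G. Then P[X_H = 1] = p^{2} = (1/4)^{2} = 1/16.
By linearity of expectation: E[X] = Σ_H E[X_H] = 3 · p^{2} = 3 · 1/16 = 3/16.
Numerically: E[X] ≈ 0.188.

E[X] = 3 · (1/4)^{2} = 3/16 ≈ 0.188.


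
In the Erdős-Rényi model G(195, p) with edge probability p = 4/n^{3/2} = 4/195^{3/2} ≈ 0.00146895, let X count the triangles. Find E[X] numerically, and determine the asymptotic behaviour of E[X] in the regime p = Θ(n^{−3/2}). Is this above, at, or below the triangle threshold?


Number of potential triangles: C(195, 3) = 1216865.
Each occurs with probability p³ ≈ (0.00146895)³ ≈ 3.16974425e-09.
By linearity: E[X] = C(195, 3)·p³ ≈ 1216865 · 3.16974425e-09 ≈ 0.003857.
Since α = 3/2 > 1, p = c/n^{3/2} = o(1/n) is below the triangle threshold p ~ 1/n. Asymptotically E[X] ~ (c³/6)·n^{3(1−α)} = (4³/6)·n^{-1.5} → 0, so by Markov's inequality G has no triangles w.h.p.

E[X] ≈ 0.003857; in regime p = Θ(1/n^{3/2}) E[X] tends to 0 (below the triangle threshold p ~ 1/n).


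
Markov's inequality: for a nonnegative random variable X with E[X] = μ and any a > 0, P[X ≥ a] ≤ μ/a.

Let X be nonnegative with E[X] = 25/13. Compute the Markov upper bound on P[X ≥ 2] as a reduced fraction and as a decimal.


μ = E[X] = 25/13, a = 2.
Markov: P[X ≥ 2] ≤ μ/a = (25/13)/2 = 25/26.
Numerically: ≈ 0.961538.
(Since a = 2 > μ = 1.923077, the bound 25/26 is < 1 and informative.)

P[X ≥ 2] ≤ 25/26 ≈ 0.961538.


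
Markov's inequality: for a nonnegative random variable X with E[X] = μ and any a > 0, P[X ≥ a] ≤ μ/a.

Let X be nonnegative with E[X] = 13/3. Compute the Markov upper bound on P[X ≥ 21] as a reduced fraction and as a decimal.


μ = E[X] = 13/3, a = 21.
Markov: P[X ≥ 21] ≤ μ/a = (13/3)/21 = 13/63.
Numerically: ≈ 0.206349.
(Since a = 21 > μ = 4.333333, the bound 13/63 is < 1 and informative.)

P[X ≥ 21] ≤ 13/63 ≈ 0.206349.


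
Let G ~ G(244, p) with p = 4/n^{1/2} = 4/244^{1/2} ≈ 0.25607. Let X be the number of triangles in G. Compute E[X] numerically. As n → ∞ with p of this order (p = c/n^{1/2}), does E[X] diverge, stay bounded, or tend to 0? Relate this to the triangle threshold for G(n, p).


Number of potential triangles: C(244, 3) = 2391444.
Each occurs with probability p³ ≈ (0.25607)³ ≈ 1.6791722e-02.
By linearity: E[X] = C(244, 3)·p³ ≈ 2391444 · 1.6791722e-02 ≈ 40156.46273.
Since α = 1/2 < 1, p = c/n^{1/2} ≫ 1/n is above the triangle threshold p ~ 1/n. Asymptotically E[X] ~ (c³/6)·n^{3(1−α)} = (4³/6)·n^{1.5} → ∞; triangles are abundant w.h.p.

E[X] ≈ 40156.46273; in regime p = Θ(1/n^{1/2}) E[X] diverges (above the triangle threshold p ~ 1/n).


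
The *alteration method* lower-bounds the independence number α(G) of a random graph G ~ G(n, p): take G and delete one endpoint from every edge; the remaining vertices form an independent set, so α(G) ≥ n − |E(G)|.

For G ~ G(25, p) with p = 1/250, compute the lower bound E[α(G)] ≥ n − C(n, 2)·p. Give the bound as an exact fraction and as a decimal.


E[|E(G)|] = C(25, 2)·p = 300 · (1/250) = 6/5.
E[α(G)] ≥ n − E[|E(G)|] = 25 − 6/5 = 119/5.
Numerically: ≈ 23.800.
(This is only a lower bound; the true E[α(G)] may be larger.)

E[α(G)] ≥ 119/5 ≈ 23.800.


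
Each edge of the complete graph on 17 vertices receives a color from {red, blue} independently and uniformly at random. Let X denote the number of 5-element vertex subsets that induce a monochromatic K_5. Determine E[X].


Let X = Σ_S X_S over the C(17, 5) = 6188 subsets S of size 5, where X_S = 1 if the K_5 on S is monochromatic.
For a fixed S, the K_5 on S has C(5, 2) = 10 edges. P[all 10 edges red] = (1/2)^10, and likewise for blue, so P[monochromatic] = 2·(1/2)^10 = 2^{1 − 10} = 1/512.
Summing: E[X] = C(17, 5) · 2^{1 − 10} = 6188 · 1/512 = 1547/128.
Numerically: E[X] ≈ 12.08594.

E[X] = C(17,5)·2^(1−C(5,2)) = 1547/128 ≈ 12.08594.


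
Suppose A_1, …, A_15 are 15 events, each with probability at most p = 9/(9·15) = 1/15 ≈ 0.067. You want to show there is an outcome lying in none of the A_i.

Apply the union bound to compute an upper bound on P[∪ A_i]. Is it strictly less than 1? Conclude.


Union bound: P[∪_{i=1}^{15} A_i] ≤ Σ_i P[A_i] ≤ 15·p = 15·(1/15) = 1.
Numerically: 1 ≈ 1.000.
Is 1 < 1? NO.
Since the bound 1 is ≥ 1, the union bound is uninformative here; it does NOT by itself certify existence.

15·p = 1 ≈ 1.000; existence NOT certified by the union bound.


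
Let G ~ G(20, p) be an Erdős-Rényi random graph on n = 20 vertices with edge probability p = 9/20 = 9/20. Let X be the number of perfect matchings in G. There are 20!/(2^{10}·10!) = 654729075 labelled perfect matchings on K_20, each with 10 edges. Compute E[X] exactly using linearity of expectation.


K_20 has 20!/(2^{10}·10!) = 654729075 labelled perfect matchings.
For each such perfect matching H, let X_H = 1 if all 10 edges of H are present in G. Then P[X_H = 1] = p^{10} = (9/20)^{10} = 3486784401/10240000000000.
By linearity: E[X] = Σ_H E[X_H] = 654729075 · p^{10} = 654729075 · 3486784401/10240000000000 = 91315965023646363/409600000000.
Numerically: E[X] ≈ 2.2294e+05.

E[X] = 654729075 · (9/20)^{10} = 91315965023646363/409600000000 ≈ 2.2294e+05.


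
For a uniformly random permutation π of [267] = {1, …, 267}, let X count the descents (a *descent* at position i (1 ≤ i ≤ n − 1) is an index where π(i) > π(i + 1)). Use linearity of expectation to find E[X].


Write X = Σ X_I over i = 1, …, 266, with X_I the indicator of one descent.
There are 266 indicators.
For each fixed i, the pair (π(i), π(i+1)) is a uniformly random ordered pair of distinct values from {1, …, 267}; by symmetry P[π(i) > π(i+1)] = 1/2.
By linearity: E[X] = 266 · (1/2) = (267 − 1) · (1/2) = 133 ≈ 133.000.

E[X] = 133 = 133.000.


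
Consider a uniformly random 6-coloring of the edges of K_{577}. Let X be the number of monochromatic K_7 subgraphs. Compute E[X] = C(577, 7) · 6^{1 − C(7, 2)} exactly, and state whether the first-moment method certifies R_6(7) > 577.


E[X] = C(577, 7) · 6^{1 − 21} = 4073186129881440 · 6^{−20} = 4073186129881440/3656158440062976.
As a reduced fraction: E[X] = 42429022186265/38084983750656 ≈ 1.11406.
Is E[X] < 1? NO.
Since E[X] ≥ 1, the first-moment bound is inconclusive at n = 577; it does NOT by itself certify R_6(7) > 577.

E[X] = 42429022186265/38084983750656 ≈ 1.11406; E[X] ≥ 1; first-moment method inconclusive here.


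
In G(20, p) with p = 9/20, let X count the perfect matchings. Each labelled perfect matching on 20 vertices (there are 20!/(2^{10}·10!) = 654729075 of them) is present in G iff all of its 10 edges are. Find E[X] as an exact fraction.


K_20 has 20!/(2^{10}·10!) = 654729075 labelled perfect matchings.
For each such perfect matching H, let X_H = 1 if all 10 edges of H are present in G. Then P[X_H = 1] = p^{10} = (9/20)^{10} = 3486784401/10240000000000.
Summing the indicators: E[X] = Σ_H E[X_H] = 654729075 · p^{10} = 654729075 · 3486784401/10240000000000 = 91315965023646363/409600000000.
Numerically: E[X] ≈ 2.229e+05.

E[X] = 654729075 · (9/20)^{10} = 91315965023646363/409600000000 ≈ 2.229e+05.


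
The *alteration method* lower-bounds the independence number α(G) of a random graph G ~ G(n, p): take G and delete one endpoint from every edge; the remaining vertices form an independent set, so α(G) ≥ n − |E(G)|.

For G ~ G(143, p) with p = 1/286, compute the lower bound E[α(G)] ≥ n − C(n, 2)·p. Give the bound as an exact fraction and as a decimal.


E[|E(G)|] = C(143, 2)·p = 10153 · (1/286) = 71/2.
E[α(G)] ≥ n − E[|E(G)|] = 143 − 71/2 = 215/2.
Numerically: ≈ 107.500.
(This is only a lower bound; the true E[α(G)] may be larger.)

E[α(G)] ≥ 215/2 ≈ 107.500.


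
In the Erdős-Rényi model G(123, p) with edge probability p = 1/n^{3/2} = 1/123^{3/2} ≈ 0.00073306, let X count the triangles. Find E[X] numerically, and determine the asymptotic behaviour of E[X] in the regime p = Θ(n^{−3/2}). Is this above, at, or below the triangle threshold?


Number of potential triangles: C(123, 3) = 302621.
Each occurs with probability p³ ≈ (0.00073306)³ ≈ 3.9393720e-10.
By linearity: E[X] = C(123, 3)·p³ ≈ 302621 · 3.9393720e-10 ≈ 0.00012.
Since α = 3/2 > 1, p = c/n^{3/2} = o(1/n) is below the triangle threshold p ~ 1/n. Asymptotically E[X] ~ (c³/6)·n^{3(1−α)} = (1³/6)·n^{-1.5} → 0, so by Markov's inequality G has no triangles w.h.p.

E[X] ≈ 0.00012; in regime p = Θ(1/n^{3/2}) E[X] tends to 0 (below the triangle threshold p ~ 1/n).


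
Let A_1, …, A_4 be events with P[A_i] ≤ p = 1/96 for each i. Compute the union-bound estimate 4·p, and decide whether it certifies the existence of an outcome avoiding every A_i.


Union bound: P[∪_{i=1}^{4} A_i] ≤ Σ_i P[A_i] ≤ 4·p = 4·(1/96) = 1/24.
Numerically: 1/24 ≈ 0.0417.
Is 1/24 < 1? YES.
Since P[∪ A_i] ≤ 1/24 < 1, the complement has P[∩ A_i^c] ≥ 1 − 1/24 = 23/24 > 0, so some outcome avoids every A_i.

4·p = 1/24 ≈ 0.0417; existence CERTIFIED by the union bound.


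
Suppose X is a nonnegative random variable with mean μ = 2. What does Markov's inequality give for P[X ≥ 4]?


μ = E[X] = 2, a = 4.
Markov: P[X ≥ 4] ≤ μ/a = (2)/4 = 1/2.
Numerically: ≈ 0.500.
(Since a = 4 > μ = 2.000, the bound 1/2 is < 1 and informative.)

P[X ≥ 4] ≤ 1/2 ≈ 0.500.


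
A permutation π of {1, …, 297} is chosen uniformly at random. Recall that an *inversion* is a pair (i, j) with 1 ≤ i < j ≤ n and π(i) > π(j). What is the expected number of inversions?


Write X = Σ X_I over the C(297, 2) = 43956 pairs i < j, with X_I the indicator of one inversion.
There are 43956 indicators.
For each fixed pair i < j, the values π(i) and π(j) are two distinct elements of {1, …, 297} in uniformly random order; by symmetry P[π(i) > π(j)] = 1/2.
By linearity: E[X] = 43956 · (1/2) = C(297, 2) · (1/2) = 43956/2 = 21978 ≈ 21978.000000.

E[X] = 21978 = 21978.000000.


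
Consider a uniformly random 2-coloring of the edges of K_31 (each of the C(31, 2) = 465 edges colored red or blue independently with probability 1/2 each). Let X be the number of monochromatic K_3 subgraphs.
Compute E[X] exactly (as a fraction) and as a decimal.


Let X = Σ_S X_S over the C(31, 3) = 4495 subsets S of size 3, where X_S = 1 if the K_3 on S is monochromatic.
For a fixed S, the K_3 on S has C(3, 2) = 3 edges. P[all 3 edges red] = (1/2)^3, and likewise for blue, so P[monochromatic] = 2·(1/2)^3 = 2^{1 − 3} = 1/4.
Summing: E[X] = C(31, 3) · 2^{1 − 3} = 4495 · 1/4 = 4495/4.
Numerically: E[X] ≈ 1123.750.

E[X] = C(31,3)·2^(1−C(3,2)) = 4495/4 ≈ 1123.750.


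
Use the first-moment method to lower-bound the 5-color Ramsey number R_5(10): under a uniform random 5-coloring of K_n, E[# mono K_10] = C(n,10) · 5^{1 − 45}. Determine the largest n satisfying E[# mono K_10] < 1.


We need C(n, 10) · 5^{1 − 45} < 1, i.e. C(n, 10) < 5^{45 − 1} = 5684341886080801486968994140625.
Check values of n near the boundary:
  n = 5387: C(5387, 10) = 5624406917627224603154306376491; 5624406917627224603154306376491 < 5684341886080801486968994140625? YES
  n = 5388: C(5388, 10) = 5634865093375880654852250419586; 5634865093375880654852250419586 < 5684341886080801486968994140625? YES
  n = 5389: C(5389, 10) = 5645340767466558997768874792926; 5645340767466558997768874792926 < 5684341886080801486968994140625? YES
  n = 5390: C(5390, 10) = 5655833965919099070255434039753; 5655833965919099070255434039753 < 5684341886080801486968994140625? YES
  n = 5391: C(5391, 10) = 5666344714787188828795213697883; 5666344714787188828795213697883 < 5684341886080801486968994140625? YES
  n = 5392: C(5392, 10) = 5676873040158402483252283957448; 5676873040158402483252283957448 < 5684341886080801486968994140625? YES
  n = 5393: C(5393, 10) = 5687418968154238267170642278008; 5687418968154238267170642278008 < 5684341886080801486968994140625? NO
  n = 5394: C(5394, 10) = 5697982524930156243149785372878; 5697982524930156243149785372878 < 5684341886080801486968994140625? NO
  n = 5395: C(5395, 10) = 5708563736675616143322765475706; 5708563736675616143322765475706 < 5684341886080801486968994140625? NO
The largest n with C(n, 10) < 5684341886080801486968994140625 is n = 5392 (where E[X] = 5676873040158402483252283957448/5684341886080801486968994140625 ≈ 0.999). Hence R_5(10) > 5392, i.e. R_5(10) ≥ 5393.

Largest n = 5392; hence R_5(10) > 5392.


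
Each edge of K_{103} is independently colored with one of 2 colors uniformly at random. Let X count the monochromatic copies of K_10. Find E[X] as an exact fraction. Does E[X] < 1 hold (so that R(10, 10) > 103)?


E[X] = C(103, 10) · 2^{1 − 45} = 23591276125340 · 2^{−44} = 23591276125340/17592186044416.
As a reduced fraction: E[X] = 5897819031335/4398046511104 ≈ 1.34101.
Is E[X] < 1? NO.
Since E[X] ≥ 1, the first-moment bound is inconclusive at n = 103; it does NOT by itself certify R(10, 10) > 103.

E[X] = 5897819031335/4398046511104 ≈ 1.34101; E[X] ≥ 1; first-moment method inconclusive here.


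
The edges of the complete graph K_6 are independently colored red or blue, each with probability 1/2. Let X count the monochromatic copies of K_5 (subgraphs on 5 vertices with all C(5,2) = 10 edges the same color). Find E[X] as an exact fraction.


Let X = Σ_S X_S over the C(6, 5) = 6 subsets S of size 5, where X_S = 1 if the K_5 on S is monochromatic.
For a fixed S, the K_5 on S has C(5, 2) = 10 edges. P[all 10 edges red] = (1/2)^10, and likewise for blue, so P[monochromatic] = 2·(1/2)^10 = 2^{1 − 10} = 1/512.
By linearity of expectation: E[X] = C(6, 5) · 2^{1 − 10} = 6 · 1/512 = 3/256.
Numerically: E[X] ≈ 0.01172.

E[X] = C(6,5)·2^(1−C(5,2)) = 3/256 ≈ 0.01172.


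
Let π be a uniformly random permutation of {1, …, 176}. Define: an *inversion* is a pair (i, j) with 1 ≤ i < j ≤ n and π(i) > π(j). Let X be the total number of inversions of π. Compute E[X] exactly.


Write X = Σ X_I over the C(176, 2) = 15400 pairs i < j, with X_I the indicator of one inversion.
There are 15400 indicators.
For each fixed pair i < j, the values π(i) and π(j) are two distinct elements of {1, …, 176} in uniformly random order; by symmetry P[π(i) > π(j)] = 1/2.
By linearity: E[X] = 15400 · (1/2) = C(176, 2) · (1/2) = 15400/2 = 7700 ≈ 7700.00000.

E[X] = 7700 = 7700.00000.


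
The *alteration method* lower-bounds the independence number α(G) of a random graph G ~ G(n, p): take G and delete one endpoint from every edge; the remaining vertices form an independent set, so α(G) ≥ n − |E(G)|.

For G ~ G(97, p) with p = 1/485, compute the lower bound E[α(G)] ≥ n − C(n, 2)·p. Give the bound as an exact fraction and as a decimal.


E[|E(G)|] = C(97, 2)·p = 4656 · (1/485) = 48/5.
E[α(G)] ≥ n − E[|E(G)|] = 97 − 48/5 = 437/5.
Numerically: ≈ 87.40000.
(This is only a lower bound; the true E[α(G)] may be larger.)

E[α(G)] ≥ 437/5 ≈ 87.40000.


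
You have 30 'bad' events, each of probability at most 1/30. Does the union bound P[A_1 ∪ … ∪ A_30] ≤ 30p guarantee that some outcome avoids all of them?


Union bound: P[∪_{i=1}^{30} A_i] ≤ Σ_i P[A_i] ≤ 30·p = 30·(1/30) = 1.
Numerically: 1 ≈ 1.0000000.
Is 1 < 1? NO.
Since the bound 1 is ≥ 1, the union bound is uninformative here; it does NOT by itself certify existence.

30·p = 1 ≈ 1.0000000; existence NOT certified by the union bound.


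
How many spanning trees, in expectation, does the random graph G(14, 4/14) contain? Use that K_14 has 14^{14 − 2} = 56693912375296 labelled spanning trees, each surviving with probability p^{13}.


K_14 has 14^{14 − 2} = 56693912375296 labelled spanning trees.
For each such spanning tree H, let X_H = 1 if all 13 edges of H are present in G. Then P[X_H = 1] = p^{13} = (2/7)^{13} = 8192/96889010407.
Summing the indicators: E[X] = Σ_H E[X_H] = 56693912375296 · p^{13} = 56693912375296 · 8192/96889010407 = 33554432/7.
Numerically: E[X] ≈ 4.7935e+06.

E[X] = 56693912375296 · (2/7)^{13} = 33554432/7 ≈ 4.7935e+06.


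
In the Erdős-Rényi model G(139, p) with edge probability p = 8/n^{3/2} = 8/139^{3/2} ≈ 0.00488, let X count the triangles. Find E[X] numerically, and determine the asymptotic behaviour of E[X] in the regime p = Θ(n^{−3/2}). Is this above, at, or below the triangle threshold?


Number of potential triangles: C(139, 3) = 437989.
Each occurs with probability p³ ≈ (0.00488)³ ≈ 1.16333e-07.
By linearity: E[X] = C(139, 3)·p³ ≈ 437989 · 1.16333e-07 ≈ 0.051.
Since α = 3/2 > 1, p = c/n^{3/2} = o(1/n) is below the triangle threshold p ~ 1/n. Asymptotically E[X] ~ (c³/6)·n^{3(1−α)} = (8³/6)·n^{-1.5} → 0, so by Markov's inequality G has no triangles w.h.p.

E[X] ≈ 0.051; in regime p = Θ(1/n^{3/2}) E[X] tends to 0 (below the triangle threshold p ~ 1/n).
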